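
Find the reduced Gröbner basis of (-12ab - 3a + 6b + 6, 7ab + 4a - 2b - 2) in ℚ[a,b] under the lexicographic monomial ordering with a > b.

G = {a + ⅔b + ⅔, b² + 2b + 1}

f_1 = -12ab - 3a + 6b + 6, LT = ab.
f_2 = 7ab + 4a - 2b - 2, LT = ab.

S(f_1,f_2): lcm = ab. S = -9/28a - 3/14b - 3/14.
  leading term a: no divisor's leading term divides it; move -9/28a to the remainder.
  leading term b: no divisor's leading term divides it; move -3/14b to the remainder.
  leading term 1: no divisor's leading term divides it; move -3/14 to the remainder.
  remainder -9/28a - 3/14b - 3/14 ≠ 0; add g_3 = -9/28a - 3/14b - 3/14 to the basis.

S(f_1,g_3): lcm = ab. S = ¼a - ⅔b² - 7/6b - ½.
  leading term a: subtract (-7/9)·g_3 from ¼a - ⅔b² - 7/6b - ½ → -⅔b² - 4/3b - ⅔
  leading term b²: no divisor's leading term divides it; move -⅔b² to the remainder.
  leading term b: no divisor's leading term divides it; move -4/3b to the remainder.
  leading term 1: no divisor's leading term divides it; move -⅔ to the remainder.
  remainder -⅔b² - 4/3b - ⅔ ≠ 0; add g_4 = -⅔b² - 4/3b - ⅔ to the basis.

S(f_2,g_3): lcm = ab. S = 4/7a - ⅔b² - 20/21b - 2/7.
  leading term a: subtract (-16/9)·g_3 from 4/7a - ⅔b² - 20/21b - 2/7 → -⅔b² - 4/3b - ⅔
  leading term b²: subtract (1)·g_4 from -⅔b² - 4/3b - ⅔ → 0
  remainder 0.

S(f_1,g_4): lcm = ab². S = -7/4ab - a - ½b² - ½b.
  leading term ab: subtract (7/48)·f_1 from -7/4ab - a - ½b² - ½b → -9/16a - ½b² - 11/8b - ⅞
  leading term a: subtract (7/4)·g_3 from -9/16a - ½b² - 11/8b - ⅞ → -½b² - b - ½
  leading term b²: subtract (¾)·g_4 from -½b² - b - ½ → 0
  remainder 0.

S(f_2,g_4): lcm = ab². S = -10/7ab - a - 2/7b² - 2/7b.
  leading term ab: subtract (5/42)·f_1 from -10/7ab - a - 2/7b² - 2/7b → -9/14a - 2/7b² - b - 5/7
  leading term a: subtract (2)·g_3 from -9/14a - 2/7b² - b - 5/7 → -2/7b² - 4/7b - 2/7
  leading term b²: subtract (3/7)·g_4 from -2/7b² - 4/7b - 2/7 → 0
  remainder 0.

S(g_3,g_4): leading monomials are coprime, so the S-polynomial reduces to 0 (Buchberger's first criterion).
Every S-polynomial of the final basis reduces to 0, so we have a Gröbner basis.
Inter-reduce: drop elements whose leading term is divisible by another's, tail-reduce, and make monic.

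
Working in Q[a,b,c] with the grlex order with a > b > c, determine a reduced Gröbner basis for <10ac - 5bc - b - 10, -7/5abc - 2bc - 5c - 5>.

f_1 = 10ac - 5bc - b - 10, LT = ac.
f_2 = -7/5abc - 2bc - 5c - 5, LT = abc.

S(f_1,f_2): lcm = abc. S = -1/2b^2c - 1/10b^2 - 10/7bc - b - 25/7c - 25/7.
  leading term b^2c: no divisor's leading term divides it; move -1/2b^2c to the remainder.
  leading term b^2: no divisor's leading term divides it; move -1/10b^2 to the remainder.
  leading term bc: no divisor's leading term divides it; move -10/7bc to the remainder.
  leading term b: no divisor's leading term divides it; move -b to the remainder.
  leading term c: no divisor's leading term divides it; move -25/7c to the remainder.
  leading term 1: no divisor's leading term divides it; move -25/7 to the remainder.
  remainder -1/2b^2c - 1/10b^2 - 10/7bc - b - 25/7c - 25/7 ≠ 0; add g_3 = -1/2b^2c - 1/10b^2 - 10/7bc - b - 25/7c - 25/7 to the basis.

S(f_1,g_3): lcm = ab^2c. S = -1/2b^3c - 1/5ab^2 - 20/7abc - 1/10b^3 - 2ab - 50/7ac - b^2 - 50/7a.
  leading term b^3c: subtract (b)·g_3 from -1/2b^3c - 1/5ab^2 - 20/7abc - 1/10b^3 - 2ab - 50/7ac - b^2 - 50/7a → -1/5ab^2 - 20/7abc + 10/7b^2c - 2ab - 50/7ac + 25/7bc - 50/7a + 25/7b
  leading term ab^2: no divisor's leading term divides it; move -1/5ab^2 to the remainder.
  leading term abc: subtract (-2/7b)·f_1 from -20/7abc + 10/7b^2c - 2ab - 50/7ac + 25/7bc - 50/7a + 25/7b → -2ab - 50/7ac - 2/7b^2 + 25/7bc - 50/7a + 5/7b
  leading term ab: no divisor's leading term divides it; move -2ab to the remainder.
  leading term ac: subtract (-5/7)·f_1 from -50/7ac - 2/7b^2 + 25/7bc - 50/7a + 5/7b → -2/7b^2 - 50/7a - 50/7
  leading term b^2: no divisor's leading term divides it; move -2/7b^2 to the remainder.
  leading term a: no divisor's leading term divides it; move -50/7a to the remainder.
  leading term 1: no divisor's leading term divides it; move -50/7 to the remainder.
  remainder -1/5ab^2 - 2ab - 2/7b^2 - 50/7a - 50/7 ≠ 0; add g_4 = -1/5ab^2 - 2ab - 2/7b^2 - 50/7a - 50/7 to the basis.

The other S-polynomials (S(f_2,g_3), S(f_1,g_4), S(f_2,g_4), S(g_3,g_4)) all reduce to 0 modulo the current basis, so we have a Gröbner basis.
Inter-reduce: drop elements whose leading term is divisible by another's, tail-reduce, and make monic.

G = {ab^2 + 10ab + 10/7b^2 + 250/7a + 250/7, b^2c + 1/5b^2 + 20/7bc + 2b + 50/7c + 50/7, ac - 1/2bc - 1/10b - 1}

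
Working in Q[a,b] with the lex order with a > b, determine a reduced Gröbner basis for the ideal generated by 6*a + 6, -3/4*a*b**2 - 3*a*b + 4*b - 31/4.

f_1 = 6*a + 6, LT = a.
f_2 = -3/4*a*b**2 - 3*a*b + 4*b - 31/4, LT = a*b**2.

S(f_1,f_2): lcm = a*b**2. S = -4*a*b + b**2 + 16/3*b - 31/3.
  leading term a*b: subtract (-2/3*b)·f_1 from -4*a*b + b**2 + 16/3*b - 31/3 → b**2 + 28/3*b - 31/3
  leading term b**2: no divisor's leading term divides it; move b**2 to the remainder.
  leading term b: no divisor's leading term divides it; move 28/3*b to the remainder.
  leading term 1: no divisor's leading term divides it; move -31/3 to the remainder.
  remainder b**2 + 28/3*b - 31/3 ≠ 0; add g_3 = b**2 + 28/3*b - 31/3 to the basis.

The other S-polynomials (S(f_1,g_3), S(f_2,g_3)) all reduce to 0 modulo the current basis, so we have a Gröbner basis.
Inter-reduce: drop elements whose leading term is divisible by another's, tail-reduce, and make monic.

G = {a + 1, b**2 + 28/3*b - 31/3}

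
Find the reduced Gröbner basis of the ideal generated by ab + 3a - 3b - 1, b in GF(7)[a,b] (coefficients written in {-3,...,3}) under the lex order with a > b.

G = {a + 2, b}

This is the nonlinear analogue of row-reducing a linear system.

f_1 = ab + 3a - 3b - 1, LT = ab.
f_2 = b, LT = b.

S(f_1,f_2): lcm = ab. S = 3a - 3b - 1.
  leading term a: no divisor's leading term divides it; move 3a to the remainder.
  leading term b: subtract (-3)·f_2 from -3b - 1 → -1
  leading term 1: no divisor's leading term divides it; move -1 to the remainder.
  remainder 3a - 1 ≠ 0; add g_3 = 3a - 1 to the basis.

The other S-polynomials (S(f_1,g_3), S(f_2,g_3)) all reduce to 0 modulo the current basis, so we have a Gröbner basis.
Inter-reduce: drop elements whose leading term is divisible by another's, tail-reduce, and make monic.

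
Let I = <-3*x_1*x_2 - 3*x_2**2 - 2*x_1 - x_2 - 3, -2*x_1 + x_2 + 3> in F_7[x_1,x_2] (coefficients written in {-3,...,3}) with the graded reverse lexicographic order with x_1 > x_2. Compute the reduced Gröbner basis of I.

G = {x_2**2 + 3*x_2 - 1, x_1 + 3*x_2 + 2}

f_1 = -3*x_1*x_2 - 3*x_2**2 - 2*x_1 - x_2 - 3, LT = x_1*x_2.
f_2 = -2*x_1 + x_2 + 3, LT = x_1.

S(f_1,f_2): lcm = x_1*x_2. S = -2*x_2**2 + 3*x_1 + 3*x_2 + 1.
  leading term x_2**2: no divisor's leading term divides it; move -2*x_2**2 to the remainder.
  leading term x_1: subtract (2)·f_2 from 3*x_1 + 3*x_2 + 1 → x_2 + 2
  leading term x_2: no divisor's leading term divides it; move x_2 to the remainder.
  leading term 1: no divisor's leading term divides it; move 2 to the remainder.
  remainder -2*x_2**2 + x_2 + 2 ≠ 0; add g_3 = -2*x_2**2 + x_2 + 2 to the basis.

The other S-polynomials (S(f_1,g_3), S(f_2,g_3)) all reduce to 0 modulo the current basis, so we have a Gröbner basis.
Inter-reduce: drop elements whose leading term is divisible by another's, tail-reduce, and make monic.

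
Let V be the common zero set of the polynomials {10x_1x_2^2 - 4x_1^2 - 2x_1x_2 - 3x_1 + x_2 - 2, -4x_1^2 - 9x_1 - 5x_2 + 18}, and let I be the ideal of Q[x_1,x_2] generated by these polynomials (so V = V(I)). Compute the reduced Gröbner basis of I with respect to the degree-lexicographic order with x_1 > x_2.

G = {x_1x_2^2 - 1/5x_1x_2 + 3/5x_1 + 3/5x_2 - 2, x_2^3 - 12/25x_1x_2 - 19/5x_2^2 + 8/5x_1 + 6/25x_2 + 36/25, x_1^2 + 9/4x_1 + 5/4x_2 - 9/2}

The reduced Gröbner basis is the canonical form of the ideal for this ordering.

f_1 = 10x_1x_2^2 - 4x_1^2 - 2x_1x_2 - 3x_1 + x_2 - 2, LT = x_1x_2^2.
f_2 = -4x_1^2 - 9x_1 - 5x_2 + 18, LT = x_1^2.

S(f_1,f_2): lcm = x_1^2x_2^2. S = -2/5x_1^3 - 1/5x_1^2x_2 - 9/4x_1x_2^2 - 5/4x_2^3 - 3/10x_1^2 + 1/10x_1x_2 + 9/2x_2^2 - 1/5x_1.
  reduce S modulo (f_1, f_2):
  remainder -5/4x_2^3 + 3/5x_1x_2 + 19/4x_2^2 - 2x_1 - 3/10x_2 - 9/5 ≠ 0; add g_3 = -5/4x_2^3 + 3/5x_1x_2 + 19/4x_2^2 - 2x_1 - 3/10x_2 - 9/5 to the basis.

The other S-polynomials (S(f_1,g_3), S(f_2,g_3)) all reduce to 0 modulo the current basis, so we have a Gröbner basis.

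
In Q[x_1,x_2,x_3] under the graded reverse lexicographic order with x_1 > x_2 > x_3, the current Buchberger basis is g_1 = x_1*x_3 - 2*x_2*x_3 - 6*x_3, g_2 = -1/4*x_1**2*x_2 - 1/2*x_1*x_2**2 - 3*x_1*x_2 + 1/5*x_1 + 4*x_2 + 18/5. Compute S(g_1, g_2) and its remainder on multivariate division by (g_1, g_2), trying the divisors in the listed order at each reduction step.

lcm(LM(g_1), LM(g_2)) = x_1**2*x_2*x_3.
S = (lcm/LT(g_1))·g_1 − (lcm/LT(g_2))·g_2 = -4*x_1*x_2**2*x_3 - 18*x_1*x_2*x_3 + 4/5*x_1*x_3 + 16*x_2*x_3 + 72/5*x_3.
Reduce S modulo (g_1, g_2) in that order:
  leading term x_1*x_2**2*x_3: subtract (-4*x_2**2)·g_1 from -4*x_1*x_2**2*x_3 - 18*x_1*x_2*x_3 + 4/5*x_1*x_3 + 16*x_2*x_3 + 72/5*x_3 → -8*x_2**3*x_3 - 18*x_1*x_2*x_3 - 24*x_2**2*x_3 + 4/5*x_1*x_3 + 16*x_2*x_3 + 72/5*x_3
  leading term x_2**3*x_3: no divisor's leading term divides it; move -8*x_2**3*x_3 to the remainder.
  leading term x_1*x_2*x_3: subtract (-18*x_2)·g_1 from -18*x_1*x_2*x_3 - 24*x_2**2*x_3 + 4/5*x_1*x_3 + 16*x_2*x_3 + 72/5*x_3 → -60*x_2**2*x_3 + 4/5*x_1*x_3 - 92*x_2*x_3 + 72/5*x_3
  leading term x_2**2*x_3: no divisor's leading term divides it; move -60*x_2**2*x_3 to the remainder.
  leading term x_1*x_3: subtract (4/5)·g_1 from 4/5*x_1*x_3 - 92*x_2*x_3 + 72/5*x_3 → -452/5*x_2*x_3 + 96/5*x_3
  leading term x_2*x_3: no divisor's leading term divides it; move -452/5*x_2*x_3 to the remainder.
  leading term x_3: no divisor's leading term divides it; move 96/5*x_3 to the remainder.
The remainder -8*x_2**3*x_3 - 60*x_2**2*x_3 - 452/5*x_2*x_3 + 96/5*x_3 is nonzero, so it would be added as the next basis element.

S(g_1, g_2) = -4*x_1*x_2**2*x_3 - 18*x_1*x_2*x_3 + 4/5*x_1*x_3 + 16*x_2*x_3 + 72/5*x_3; remainder on division = -8*x_2**3*x_3 - 60*x_2**2*x_3 - 452/5*x_2*x_3 + 96/5*x_3.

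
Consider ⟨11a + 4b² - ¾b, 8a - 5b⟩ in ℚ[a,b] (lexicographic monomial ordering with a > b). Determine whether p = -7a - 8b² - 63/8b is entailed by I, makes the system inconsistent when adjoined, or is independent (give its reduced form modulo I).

First compute the reduced Gröbner basis of I by Buchberger's algorithm.
f_1 = 11a + 4b² - ¾b, LT = a.
f_2 = 8a - 5b, LT = a.

S(f_1,f_2): lcm = a. S = 4/11b² + 49/88b.
  reduce S modulo (f_1, f_2):
  remainder 4/11b² + 49/88b ≠ 0; add h_3 = 4/11b² + 49/88b to the basis.

The other S-polynomials (S(f_1,h_3), S(f_2,h_3)) all reduce to 0 modulo the current basis, so we have a Gröbner basis.
Inter-reduce: drop elements whose leading term is divisible by another's, tail-reduce, and make monic.
Reduced Gröbner basis: {a - ⅝b, b² + 49/32b}.
Label its elements g_1 = a - ⅝b, g_2 = b² + 49/32b.

Reduce p = -7a - 8b² - 63/8b modulo G:
  leading term a: subtract (-7)·g_1 from -7a - 8b² - 63/8b → -8b² - 49/4b
  leading term b²: subtract (-8)·g_2 from -8b² - 49/4b → 0
  normal form = 0.
Since the normal form is 0, p ∈ I.

-7a - 8b² - 63/8b lies in I (it reduces to 0).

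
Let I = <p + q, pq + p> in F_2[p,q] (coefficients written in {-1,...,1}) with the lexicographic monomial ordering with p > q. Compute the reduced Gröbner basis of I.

G = {p + q, q^{2} + q}

The reduced Gröbner basis is the canonical form of the ideal for this ordering.

f_1 = p + q, LT = p.
f_2 = pq + p, LT = pq.

S(f_1,f_2): lcm = pq. S = p + q^{2}.
  leading term p: subtract (1)·f_1 from p + q^{2} → q^{2} + q
  leading term q^{2}: no divisor's leading term divides it; move q^{2} to the remainder.
  leading term q: no divisor's leading term divides it; move q to the remainder.
  remainder q^{2} + q ≠ 0; add g_3 = q^{2} + q to the basis.

S(f_1,g_3): leading monomials are coprime, so the S-polynomial reduces to 0 (Buchberger's first criterion).
S(f_2,g_3): lcm = pq^{2}. S = 0.
  remainder 0.

Every S-polynomial of the final basis reduces to 0, so we have a Gröbner basis.
Inter-reduce: drop elements whose leading term is divisible by another's, tail-reduce, and make monic.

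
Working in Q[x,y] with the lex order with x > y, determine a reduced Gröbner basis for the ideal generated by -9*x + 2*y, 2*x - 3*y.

f_1 = -9*x + 2*y, LT = x.
f_2 = 2*x - 3*y, LT = x.

S(f_1,f_2): lcm = x. S = 23/18*y.
  leading term y: no divisor's leading term divides it; move 23/18*y to the remainder.
  remainder 23/18*y ≠ 0; add g_3 = 23/18*y to the basis.

The other S-polynomials (S(f_1,g_3), S(f_2,g_3)) all reduce to 0 modulo the current basis, so we have a Gröbner basis.
Inter-reduce: drop elements whose leading term is divisible by another's, tail-reduce, and make monic.

G = {x, y}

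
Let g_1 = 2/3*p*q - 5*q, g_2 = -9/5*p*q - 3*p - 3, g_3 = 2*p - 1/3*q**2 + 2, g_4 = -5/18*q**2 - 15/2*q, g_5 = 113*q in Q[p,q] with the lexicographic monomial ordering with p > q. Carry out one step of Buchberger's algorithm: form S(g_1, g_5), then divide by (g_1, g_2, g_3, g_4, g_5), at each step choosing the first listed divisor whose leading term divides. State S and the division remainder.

S(g_1, g_5) = -15/2*q; remainder on division = 0.

lcm(LM(g_1), LM(g_5)) = p*q.
S = (lcm/LT(g_1))·g_1 − (lcm/LT(g_5))·g_5 = -15/2*q.
Reduce S modulo (g_1, g_2, g_3, g_4, g_5) in that order:
  leading term q: subtract (-15/226)·g_5 from -15/2*q → 0
The remainder is 0, so this S-polynomial contributes no new basis element.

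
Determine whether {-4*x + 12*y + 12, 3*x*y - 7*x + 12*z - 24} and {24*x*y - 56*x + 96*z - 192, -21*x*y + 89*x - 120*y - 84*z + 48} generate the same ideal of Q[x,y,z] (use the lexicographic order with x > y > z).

Equality of ideals is decidable: compute both reduced Gröbner bases (unique for the ordering) and check whether they agree.
Buchberger on the first generating set:
f_1 = -4*x + 12*y + 12, LT = x.
f_2 = 3*x*y - 7*x + 12*z - 24, LT = x*y.

S(f_1,f_2): lcm = x*y. S = 7/3*x - 3*y**2 - 3*y - 4*z + 8.
  leading term x: subtract (-7/12)·f_1 from 7/3*x - 3*y**2 - 3*y - 4*z + 8 → -3*y**2 + 4*y - 4*z + 15
  leading term y**2: no divisor's leading term divides it; move -3*y**2 to the remainder.
  leading term y: no divisor's leading term divides it; move 4*y to the remainder.
  leading term z: no divisor's leading term divides it; move -4*z to the remainder.
  leading term 1: no divisor's leading term divides it; move 15 to the remainder.
  remainder -3*y**2 + 4*y - 4*z + 15 ≠ 0; add g_3 = -3*y**2 + 4*y - 4*z + 15 to the basis.

The other S-polynomials (S(f_1,g_3), S(f_2,g_3)) all reduce to 0 modulo the current basis, so we have a Gröbner basis.
Inter-reduce: drop elements whose leading term is divisible by another's, tail-reduce, and make monic.
Reduced Gröbner basis: {x - 3*y - 3, y**2 - 4/3*y + 4/3*z - 5}.

Buchberger on the second generating set:
h_1 = 24*x*y - 56*x + 96*z - 192, LT = x*y.
h_2 = -21*x*y + 89*x - 120*y - 84*z + 48, LT = x*y.

S(h_1,h_2): lcm = x*y. S = 40/21*x - 40/7*y - 40/7.
  leading term x: no divisor's leading term divides it; move 40/21*x to the remainder.
  leading term y: no divisor's leading term divides it; move -40/7*y to the remainder.
  leading term 1: no divisor's leading term divides it; move -40/7 to the remainder.
  remainder 40/21*x - 40/7*y - 40/7 ≠ 0; add k_3 = 40/21*x - 40/7*y - 40/7 to the basis.

S(h_1,k_3): lcm = x*y. S = -7/3*x + 3*y**2 + 3*y + 4*z - 8.
  leading term x: subtract (-49/40)·k_3 from -7/3*x + 3*y**2 + 3*y + 4*z - 8 → 3*y**2 - 4*y + 4*z - 15
  leading term y**2: no divisor's leading term divides it; move 3*y**2 to the remainder.
  leading term y: no divisor's leading term divides it; move -4*y to the remainder.
  leading term z: no divisor's leading term divides it; move 4*z to the remainder.
  leading term 1: no divisor's leading term divides it; move -15 to the remainder.
  remainder 3*y**2 - 4*y + 4*z - 15 ≠ 0; add k_4 = 3*y**2 - 4*y + 4*z - 15 to the basis.

The other S-polynomials (S(h_2,k_3), S(h_1,k_4), S(h_2,k_4), S(k_3,k_4)) all reduce to 0 modulo the current basis, so we have a Gröbner basis.
Inter-reduce: drop elements whose leading term is divisible by another's, tail-reduce, and make monic.
Reduced Gröbner basis: {x - 3*y - 3, y**2 - 4/3*y + 4/3*z - 5}.

These coincide, so the ideals are equal.

Yes, the ideals are equal.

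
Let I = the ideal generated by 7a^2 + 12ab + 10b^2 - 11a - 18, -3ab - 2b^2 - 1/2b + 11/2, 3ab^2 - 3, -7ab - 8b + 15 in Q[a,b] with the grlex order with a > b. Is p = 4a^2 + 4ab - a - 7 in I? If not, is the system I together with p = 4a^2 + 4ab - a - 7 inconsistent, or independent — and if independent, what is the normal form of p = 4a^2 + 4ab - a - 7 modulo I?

4a^2 + 4ab - a - 7 lies in I (it reduces to 0).

First compute the reduced Gröbner basis of I by Buchberger's algorithm.
f_1 = 7a^2 + 12ab + 10b^2 - 11a - 18, LT = a^2.
f_2 = -3ab - 2b^2 - 1/2b + 11/2, LT = ab.
f_3 = 3ab^2 - 3, LT = ab^2.
f_4 = -7ab - 8b + 15, LT = ab.

S(f_1,f_2): lcm = a^2b. S = 22/21ab^2 + 10/7b^3 - 73/42ab + 11/6a - 18/7b.
  leading term ab^2: subtract (-22/63b)·f_2 from 22/21ab^2 + 10/7b^3 - 73/42ab + 11/6a - 18/7b → 46/63b^3 - 73/42ab - 11/63b^2 + 11/6a - 41/63b
  leading term b^3: no divisor's leading term divides it; move 46/63b^3 to the remainder.
  leading term ab: subtract (73/126)·f_2 from -73/42ab - 11/63b^2 + 11/6a - 41/63b → 62/63b^2 + 11/6a - 13/36b - 803/252
  leading term b^2: no divisor's leading term divides it; move 62/63b^2 to the remainder.
  leading term a: no divisor's leading term divides it; move 11/6a to the remainder.
  leading term b: no divisor's leading term divides it; move -13/36b to the remainder.
  leading term 1: no divisor's leading term divides it; move -803/252 to the remainder.
  remainder 46/63b^3 + 62/63b^2 + 11/6a - 13/36b - 803/252 ≠ 0; add h_5 = 46/63b^3 + 62/63b^2 + 11/6a - 13/36b - 803/252 to the basis.

S(f_1,f_3): lcm = a^2b^2. S = 12/7ab^3 + 10/7b^4 - 11/7ab^2 - 18/7b^2 + a.
  leading term ab^3: subtract (-4/7b^2)·f_2 from 12/7ab^3 + 10/7b^4 - 11/7ab^2 - 18/7b^2 + a → 2/7b^4 - 11/7ab^2 - 2/7b^3 + 4/7b^2 + a
  leading term b^4: subtract (9/23b)·h_5 from 2/7b^4 - 11/7ab^2 - 2/7b^3 + 4/7b^2 + a → -11/7ab^2 - 108/161b^3 - 33/46ab + 459/644b^2 + a + 803/644b
  leading term ab^2: subtract (11/21b)·f_2 from -11/7ab^2 - 108/161b^3 - 33/46ab + 459/644b^2 + a + 803/644b → 26/69b^3 - 33/46ab + 269/276b^2 + a - 451/276b
  leading term b^3: subtract (273/529)·h_5 from 26/69b^3 - 33/46ab + 269/276b^2 + a - 451/276b → -33/46ab + 2963/6348b^2 + 57/1058a - 4595/3174b + 10439/6348
  leading term ab: subtract (11/46)·f_2 from -33/46ab + 2963/6348b^2 + 57/1058a - 4595/3174b + 10439/6348 → 5999/6348b^2 + 57/1058a - 8431/6348b + 1045/3174
  leading term b^2: no divisor's leading term divides it; move 5999/6348b^2 to the remainder.
  leading term a: no divisor's leading term divides it; move 57/1058a to the remainder.
  leading term b: no divisor's leading term divides it; move -8431/6348b to the remainder.
  leading term 1: no divisor's leading term divides it; move 1045/3174 to the remainder.
  remainder 5999/6348b^2 + 57/1058a - 8431/6348b + 1045/3174 ≠ 0; add h_6 = 5999/6348b^2 + 57/1058a - 8431/6348b + 1045/3174 to the basis.

S(f_1,f_4): lcm = a^2b. S = 12/7ab^2 + 10/7b^3 - 19/7ab + 15/7a - 18/7b.
  leading term ab^2: subtract (-4/7b)·f_2 from 12/7ab^2 + 10/7b^3 - 19/7ab + 15/7a - 18/7b → 2/7b^3 - 19/7ab - 2/7b^2 + 15/7a + 4/7b
  leading term b^3: subtract (9/23)·h_5 from 2/7b^3 - 19/7ab - 2/7b^2 + 15/7a + 4/7b → -19/7ab - 108/161b^2 + 459/322a + 459/644b + 803/644
  leading term ab: subtract (19/21)·f_2 from -19/7ab - 108/161b^2 + 459/322a + 459/644b + 803/644 → 550/483b^2 + 459/322a + 2251/1932b - 7205/1932
  leading term b^2: subtract (50600/41993)·h_6 from 550/483b^2 + 459/322a + 2251/1932b - 7205/1932 → 114267/83986a + 464521/167972b - 693055/167972
  leading term a: no divisor's leading term divides it; move 114267/83986a to the remainder.
  leading term b: no divisor's leading term divides it; move 464521/167972b to the remainder.
  leading term 1: no divisor's leading term divides it; move -693055/167972 to the remainder.
  remainder 114267/83986a + 464521/167972b - 693055/167972 ≠ 0; add h_7 = 114267/83986a + 464521/167972b - 693055/167972 to the basis.

S(f_2,f_3): lcm = ab^2. S = 2/3b^3 + 1/6b^2 - 11/6b + 1.
  leading term b^3: subtract (21/23)·h_5 from 2/3b^3 + 1/6b^2 - 11/6b + 1 → -101/138b^2 - 77/46a - 415/276b + 1079/276
  leading term b^2: subtract (-4646/5999)·h_6 from -101/138b^2 - 77/46a - 415/276b + 1079/276 → -19583/11998a - 60763/23996b + 99929/23996
  leading term a: subtract (-137081/114267)·h_7 from -19583/11998a - 60763/23996b + 99929/23996 → 179489/228534b - 179489/228534
  leading term b: no divisor's leading term divides it; move 179489/228534b to the remainder.
  leading term 1: no divisor's leading term divides it; move -179489/228534 to the remainder.
  remainder 179489/228534b - 179489/228534 ≠ 0; add h_8 = 179489/228534b - 179489/228534 to the basis.

The other S-polynomials (S(f_2,f_4), S(f_3,f_4), S(f_1,h_5), S(f_2,h_5), S(f_3,h_5), S(f_4,h_5), S(f_1,h_6), S(f_2,h_6), S(f_3,h_6), S(f_4,h_6), S(h_5,h_6), S(f_1,h_7), S(f_2,h_7), S(f_3,h_7), S(f_4,h_7), S(h_5,h_7), S(h_6,h_7), S(f_1,h_8), S(f_2,h_8), S(f_3,h_8), S(f_4,h_8), S(h_5,h_8), S(h_6,h_8), S(h_7,h_8)) all reduce to 0 modulo the current basis, so we have a Gröbner basis.
Inter-reduce: drop elements whose leading term is divisible by another's, tail-reduce, and make monic.
Reduced Gröbner basis: {a - 1, b - 1}.
Label its elements g_1 = a - 1, g_2 = b - 1.

Reduce p = 4a^2 + 4ab - a - 7 modulo G:
  leading term a^2: subtract (4a)·g_1 from 4a^2 + 4ab - a - 7 → 4ab + 3a - 7
  leading term ab: subtract (4b)·g_1 from 4ab + 3a - 7 → 3a + 4b - 7
  leading term a: subtract (3)·g_1 from 3a + 4b - 7 → 4b - 4
  leading term b: subtract (4)·g_2 from 4b - 4 → 0
  normal form = 0.
Since the normal form is 0, p ∈ I.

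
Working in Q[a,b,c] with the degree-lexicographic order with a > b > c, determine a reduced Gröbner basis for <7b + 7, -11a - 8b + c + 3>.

G = {a - \tfrac{1}{11}c - 1, b + 1}

f_1 = 7b + 7, LT = b.
f_2 = -11a - 8b + c + 3, LT = a.

The S-polynomials (S(f_1,f_2)) all reduce to 0 modulo the current basis, so we have a Gröbner basis.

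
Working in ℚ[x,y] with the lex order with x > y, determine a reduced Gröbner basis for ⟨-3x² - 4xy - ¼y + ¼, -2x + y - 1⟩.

The reduced Gröbner basis is the canonical form of the ideal for this ordering.

f_1 = -3x² - 4xy - ¼y + ¼, LT = x².
f_2 = -2x + y - 1, LT = x.

S(f_1,f_2): lcm = x². S = 11/6xy - ½x + 1/12y - 1/12.
  leading term xy: subtract (-11/12y)·f_2 from 11/6xy - ½x + 1/12y - 1/12 → -½x + 11/12y² - ⅚y - 1/12
  leading term x: subtract (¼)·f_2 from -½x + 11/12y² - ⅚y - 1/12 → 11/12y² - 13/12y + ⅙
  leading term y²: no divisor's leading term divides it; move 11/12y² to the remainder.
  leading term y: no divisor's leading term divides it; move -13/12y to the remainder.
  leading term 1: no divisor's leading term divides it; move ⅙ to the remainder.
  remainder 11/12y² - 13/12y + ⅙ ≠ 0; add g_3 = 11/12y² - 13/12y + ⅙ to the basis.

The other S-polynomials (S(f_1,g_3), S(f_2,g_3)) all reduce to 0 modulo the current basis, so we have a Gröbner basis.
Inter-reduce: drop elements whose leading term is divisible by another's, tail-reduce, and make monic.

G = {x - ½y + ½, y² - 13/11y + 2/11}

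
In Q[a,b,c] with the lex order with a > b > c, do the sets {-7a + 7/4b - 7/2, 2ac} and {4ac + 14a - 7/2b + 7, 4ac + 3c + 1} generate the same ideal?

No, the ideals differ.

For a fixed monomial order, each ideal has a unique reduced Gröbner basis; comparing bases decides equality.
Buchberger on the first generating set:
f_1 = -7a + 7/4b - 7/2, LT = a.
f_2 = 2ac, LT = ac.

S(f_1,f_2): lcm = ac. S = -1/4bc + 1/2c.
  leading term bc: no divisor's leading term divides it; move -1/4bc to the remainder.
  leading term c: no divisor's leading term divides it; move 1/2c to the remainder.
  remainder -1/4bc + 1/2c ≠ 0; add g_3 = -1/4bc + 1/2c to the basis.

The other S-polynomials (S(f_1,g_3), S(f_2,g_3)) all reduce to 0 modulo the current basis, so we have a Gröbner basis.
Inter-reduce: drop elements whose leading term is divisible by another's, tail-reduce, and make monic.
Reduced Gröbner basis: {a - 1/4b + 1/2, bc - 2c}.

Buchberger on the second generating set:
h_1 = 4ac + 14a - 7/2b + 7, LT = ac.
h_2 = 4ac + 3c + 1, LT = ac.

S(h_1,h_2): lcm = ac. S = 7/2a - 7/8b - 3/4c + 3/2.
  leading term a: no divisor's leading term divides it; move 7/2a to the remainder.
  leading term b: no divisor's leading term divides it; move -7/8b to the remainder.
  leading term c: no divisor's leading term divides it; move -3/4c to the remainder.
  leading term 1: no divisor's leading term divides it; move 3/2 to the remainder.
  remainder 7/2a - 7/8b - 3/4c + 3/2 ≠ 0; add k_3 = 7/2a - 7/8b - 3/4c + 3/2 to the basis.

S(h_1,k_3): lcm = ac. S = 7/2a + 1/4bc - 7/8b + 3/14c^2 - 3/7c + 7/4.
  leading term a: subtract (1)·k_3 from 7/2a + 1/4bc - 7/8b + 3/14c^2 - 3/7c + 7/4 → 1/4bc + 3/14c^2 + 9/28c + 1/4
  leading term bc: no divisor's leading term divides it; move 1/4bc to the remainder.
  leading term c^2: no divisor's leading term divides it; move 3/14c^2 to the remainder.
  leading term c: no divisor's leading term divides it; move 9/28c to the remainder.
  leading term 1: no divisor's leading term divides it; move 1/4 to the remainder.
  remainder 1/4bc + 3/14c^2 + 9/28c + 1/4 ≠ 0; add k_4 = 1/4bc + 3/14c^2 + 9/28c + 1/4 to the basis.

The other S-polynomials (S(h_2,k_3), S(h_1,k_4), S(h_2,k_4), S(k_3,k_4)) all reduce to 0 modulo the current basis, so we have a Gröbner basis.
Inter-reduce: drop elements whose leading term is divisible by another's, tail-reduce, and make monic.
Reduced Gröbner basis: {a - 1/4b - 3/14c + 3/7, bc + 6/7c^2 + 9/7c + 1}.

The bases are distinct; the ideals are different.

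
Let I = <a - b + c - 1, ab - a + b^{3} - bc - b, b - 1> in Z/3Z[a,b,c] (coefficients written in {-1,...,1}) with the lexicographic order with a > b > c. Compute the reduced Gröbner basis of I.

Buchberger's algorithm terminates because the ascending chain of leading-term ideals stabilizes.

f_1 = a - b + c - 1, LT = a.
f_2 = ab - a + b^{3} - bc - b, LT = ab.
f_3 = b - 1, LT = b.

S(f_1,f_2): lcm = ab. S = a - b^{3} - b^{2} - bc.
  leading term a: subtract (1)·f_1 from a - b^{3} - b^{2} - bc → -b^{3} - b^{2} - bc + b - c + 1
  leading term b^{3}: subtract (-b^{2})·f_3 from -b^{3} - b^{2} - bc + b - c + 1 → b^{2} - bc + b - c + 1
  leading term b^{2}: subtract (b)·f_3 from b^{2} - bc + b - c + 1 → -bc - b - c + 1
  leading term bc: subtract (-c)·f_3 from -bc - b - c + 1 → -b + c + 1
  leading term b: subtract (-1)·f_3 from -b + c + 1 → c
  leading term c: no divisor's leading term divides it; move c to the remainder.
  remainder c ≠ 0; add g_4 = c to the basis.

S(f_1,f_3): leading monomials are coprime, so the S-polynomial reduces to 0 (Buchberger's first criterion).
S(f_2,f_3): lcm = ab. S = b^{3} - bc - b.
  leading term b^{3}: subtract (b^{2})·f_3 from b^{3} - bc - b → b^{2} - bc - b
  leading term b^{2}: subtract (b)·f_3 from b^{2} - bc - b → -bc
  leading term bc: subtract (-c)·f_3 from -bc → -c
  leading term c: subtract (-1)·g_4 from -c → 0
  remainder 0.

S(f_1,g_4): leading monomials are coprime, so the S-polynomial reduces to 0 (Buchberger's first criterion).
S(f_2,g_4): leading monomials are coprime, so the S-polynomial reduces to 0 (Buchberger's first criterion).
S(f_3,g_4): leading monomials are coprime, so the S-polynomial reduces to 0 (Buchberger's first criterion).
Every S-polynomial of the final basis reduces to 0, so we have a Gröbner basis.
Inter-reduce: drop elements whose leading term is divisible by another's, tail-reduce, and make monic.

G = {a + 1, b - 1, c}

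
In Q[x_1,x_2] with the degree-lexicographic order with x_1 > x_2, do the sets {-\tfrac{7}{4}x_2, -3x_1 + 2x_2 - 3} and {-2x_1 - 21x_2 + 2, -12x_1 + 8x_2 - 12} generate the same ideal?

No, the ideals differ.

Equality of ideals is decidable: compute both reduced Gröbner bases (unique for the ordering) and check whether they agree.
Buchberger on the first generating set:
f_1 = -\tfrac{7}{4}x_2, LT = x_2.
f_2 = -3x_1 + 2x_2 - 3, LT = x_1.

S(f_1,f_2): leading monomials are coprime, so the S-polynomial reduces to 0 (Buchberger's first criterion).
Every S-polynomial of the final basis reduces to 0, so we have a Gröbner basis.
Inter-reduce: drop elements whose leading term is divisible by another's, tail-reduce, and make monic.
Reduced Gröbner basis: {x_1 + 1, x_2}.

Buchberger on the second generating set:
h_1 = -2x_1 - 21x_2 + 2, LT = x_1.
h_2 = -12x_1 + 8x_2 - 12, LT = x_1.

S(h_1,h_2): lcm = x_1. S = \tfrac{67}{6}x_2 - 2.
  leading term x_2: no divisor's leading term divides it; move \tfrac{67}{6}x_2 to the remainder.
  leading term 1: no divisor's leading term divides it; move -2 to the remainder.
  remainder \tfrac{67}{6}x_2 - 2 ≠ 0; add k_3 = \tfrac{67}{6}x_2 - 2 to the basis.

S(h_1,k_3): leading monomials are coprime, so the S-polynomial reduces to 0 (Buchberger's first criterion).
S(h_2,k_3): leading monomials are coprime, so the S-polynomial reduces to 0 (Buchberger's first criterion).
Every S-polynomial of the final basis reduces to 0, so we have a Gröbner basis.
Inter-reduce: drop elements whose leading term is divisible by another's, tail-reduce, and make monic.
Reduced Gröbner basis: {x_1 + \tfrac{59}{67}, x_2 - \tfrac{12}{67}}.

Since the reduced bases disagree, the two ideals are not the same.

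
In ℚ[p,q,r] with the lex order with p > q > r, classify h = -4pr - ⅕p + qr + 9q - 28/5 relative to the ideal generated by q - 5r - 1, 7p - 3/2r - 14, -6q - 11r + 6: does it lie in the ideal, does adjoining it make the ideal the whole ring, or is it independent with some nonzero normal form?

Adjoining -4pr - ⅕p + qr + 9q - 28/5 makes the ideal the whole ring: the system is inconsistent.

First compute the reduced Gröbner basis of I by Buchberger's algorithm.
f_1 = q - 5r - 1, LT = q.
f_2 = 7p - 3/2r - 14, LT = p.
f_3 = -6q - 11r + 6, LT = q.

S(f_1,f_2): leading monomials are coprime, so the S-polynomial reduces to 0 (Buchberger's first criterion).
S(f_1,f_3): lcm = q. S = -41/6r.
  leading term r: no divisor's leading term divides it; move -41/6r to the remainder.
  remainder -41/6r ≠ 0; add k_4 = -41/6r to the basis.

S(f_2,f_3): leading monomials are coprime, so the S-polynomial reduces to 0 (Buchberger's first criterion).
S(f_1,k_4): leading monomials are coprime, so the S-polynomial reduces to 0 (Buchberger's first criterion).
S(f_2,k_4): leading monomials are coprime, so the S-polynomial reduces to 0 (Buchberger's first criterion).
S(f_3,k_4): leading monomials are coprime, so the S-polynomial reduces to 0 (Buchberger's first criterion).
Every S-polynomial of the final basis reduces to 0, so we have a Gröbner basis.
Inter-reduce: drop elements whose leading term is divisible by another's, tail-reduce, and make monic.
Reduced Gröbner basis: {p - 2, q - 1, r}.
Label its elements g_1 = p - 2, g_2 = q - 1, g_3 = r.

Reduce h = -4pr - ⅕p + qr + 9q - 28/5 modulo G:
  leading term pr: subtract (-4r)·g_1 from -4pr - ⅕p + qr + 9q - 28/5 → -⅕p + qr + 9q - 8r - 28/5
  leading term p: subtract (-⅕)·g_1 from -⅕p + qr + 9q - 8r - 28/5 → qr + 9q - 8r - 6
  leading term qr: subtract (r)·g_2 from qr + 9q - 8r - 6 → 9q - 7r - 6
  leading term q: subtract (9)·g_2 from 9q - 7r - 6 → -7r + 3
  leading term r: subtract (-7)·g_3 from -7r + 3 → 3
  leading term 1: no divisor's leading term divides it; move 3 to the remainder.
  normal form = 3.
The normal form is nonzero, so h ∉ I. Since h minus its normal form lies in I, I + (h) = I + (n) where n = 3; decide whether this ideal is the whole ring.
Here n = 3 is a nonzero constant, hence a unit: 1 ∈ I + (h), the Gröbner basis of I + (h) is {1}, and the enlarged system has no common solution — adjoining h is inconsistent.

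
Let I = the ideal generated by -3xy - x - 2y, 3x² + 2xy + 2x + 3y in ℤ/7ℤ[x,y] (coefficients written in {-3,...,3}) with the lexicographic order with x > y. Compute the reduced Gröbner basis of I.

The reduced Gröbner basis is the canonical form of the ideal for this ordering.

f_1 = -3xy - x - 2y, LT = xy.
f_2 = 3x² + 2xy + 2x + 3y, LT = x².

S(f_1,f_2): lcm = x²y. S = -2x² - 3xy² - y².
  leading term x²: subtract (-3)·f_2 from -2x² - 3xy² - y² → -3xy² - xy - x - y² + 2y
  leading term xy²: subtract (y)·f_1 from -3xy² - xy - x - y² + 2y → -x + y² + 2y
  leading term x: no divisor's leading term divides it; move -x to the remainder.
  leading term y²: no divisor's leading term divides it; move y² to the remainder.
  leading term y: no divisor's leading term divides it; move 2y to the remainder.
  remainder -x + y² + 2y ≠ 0; add g_3 = -x + y² + 2y to the basis.

S(f_1,g_3): lcm = xy. S = -2x + y³ + 2y² + 3y.
  leading term x: subtract (2)·g_3 from -2x + y³ + 2y² + 3y → y³ - y
  leading term y³: no divisor's leading term divides it; move y³ to the remainder.
  leading term y: no divisor's leading term divides it; move -y to the remainder.
  remainder y³ - y ≠ 0; add g_4 = y³ - y to the basis.

The other S-polynomials (S(f_2,g_3), S(f_1,g_4), S(f_2,g_4), S(g_3,g_4)) all reduce to 0 modulo the current basis, so we have a Gröbner basis.
Inter-reduce: drop elements whose leading term is divisible by another's, tail-reduce, and make monic.

G = {x - y² - 2y, y³ - y}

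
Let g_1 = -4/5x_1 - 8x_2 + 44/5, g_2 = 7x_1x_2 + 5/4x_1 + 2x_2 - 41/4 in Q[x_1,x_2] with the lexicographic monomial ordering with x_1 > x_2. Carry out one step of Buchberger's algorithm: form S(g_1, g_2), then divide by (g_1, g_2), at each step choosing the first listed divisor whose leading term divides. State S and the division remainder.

S(g_1, g_2) = -5/28x_1 + 10x_2^2 - 79/7x_2 + 41/28; remainder on division = 10x_2^2 - 19/2x_2 - 1/2.

lcm(LM(g_1), LM(g_2)) = x_1x_2.
S = (lcm/LT(g_1))·g_1 − (lcm/LT(g_2))·g_2 = -5/28x_1 + 10x_2^2 - 79/7x_2 + 41/28.
Reduce S modulo (g_1, g_2) in that order:
  leading term x_1: subtract (25/112)·g_1 from -5/28x_1 + 10x_2^2 - 79/7x_2 + 41/28 → 10x_2^2 - 19/2x_2 - 1/2
  leading term x_2^2: no divisor's leading term divides it; move 10x_2^2 to the remainder.
  leading term x_2: no divisor's leading term divides it; move -19/2x_2 to the remainder.
  leading term 1: no divisor's leading term divides it; move -1/2 to the remainder.
The remainder 10x_2^2 - 19/2x_2 - 1/2 is nonzero, so it would be added as the next basis element.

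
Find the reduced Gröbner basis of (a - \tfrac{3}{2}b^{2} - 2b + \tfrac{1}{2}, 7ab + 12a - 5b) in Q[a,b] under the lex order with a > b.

f_1 = a - \tfrac{3}{2}b^{2} - 2b + \tfrac{1}{2}, LT = a.
f_2 = 7ab + 12a - 5b, LT = ab.

S(f_1,f_2): lcm = ab. S = -\tfrac{12}{7}a - \tfrac{3}{2}b^{3} - 2b^{2} + \tfrac{17}{14}b.
  reduce S modulo (f_1, f_2):
  remainder -\tfrac{3}{2}b^{3} - \tfrac{32}{7}b^{2} - \tfrac{31}{14}b + \tfrac{6}{7} ≠ 0; add g_3 = -\tfrac{3}{2}b^{3} - \tfrac{32}{7}b^{2} - \tfrac{31}{14}b + \tfrac{6}{7} to the basis.

The other S-polynomials (S(f_1,g_3), S(f_2,g_3)) all reduce to 0 modulo the current basis, so we have a Gröbner basis.
Inter-reduce: drop elements whose leading term is divisible by another's, tail-reduce, and make monic.

G = {a - \tfrac{3}{2}b^{2} - 2b + \tfrac{1}{2}, b^{3} + \tfrac{64}{21}b^{2} + \tfrac{31}{21}b - \tfrac{4}{7}}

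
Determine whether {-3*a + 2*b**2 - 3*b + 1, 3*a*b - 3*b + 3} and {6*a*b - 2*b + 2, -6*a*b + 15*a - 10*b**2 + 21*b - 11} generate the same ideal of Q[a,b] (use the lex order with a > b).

No, the ideals differ.

For a fixed monomial order, each ideal has a unique reduced Gröbner basis; comparing bases decides equality.
Buchberger on the first generating set:
f_1 = -3*a + 2*b**2 - 3*b + 1, LT = a.
f_2 = 3*a*b - 3*b + 3, LT = a*b.

S(f_1,f_2): lcm = a*b. S = -2/3*b**3 + b**2 + 2/3*b - 1.
  reduce S modulo (f_1, f_2):
  remainder -2/3*b**3 + b**2 + 2/3*b - 1 ≠ 0; add g_3 = -2/3*b**3 + b**2 + 2/3*b - 1 to the basis.

The other S-polynomials (S(f_1,g_3), S(f_2,g_3)) all reduce to 0 modulo the current basis, so we have a Gröbner basis.
Inter-reduce: drop elements whose leading term is divisible by another's, tail-reduce, and make monic.
Reduced Gröbner basis: {a - 2/3*b**2 + b - 1/3, b**3 - 3/2*b**2 - b + 3/2}.

Buchberger on the second generating set:
h_1 = 6*a*b - 2*b + 2, LT = a*b.
h_2 = -6*a*b + 15*a - 10*b**2 + 21*b - 11, LT = a*b.

S(h_1,h_2): lcm = a*b. S = 5/2*a - 5/3*b**2 + 19/6*b - 3/2.
  reduce S modulo (h_1, h_2):
  remainder 5/2*a - 5/3*b**2 + 19/6*b - 3/2 ≠ 0; add k_3 = 5/2*a - 5/3*b**2 + 19/6*b - 3/2 to the basis.

S(h_1,k_3): lcm = a*b. S = 2/3*b**3 - 19/15*b**2 + 4/15*b + 1/3.
  reduce S modulo (h_1, h_2, k_3):
  remainder 2/3*b**3 - 19/15*b**2 + 4/15*b + 1/3 ≠ 0; add k_4 = 2/3*b**3 - 19/15*b**2 + 4/15*b + 1/3 to the basis.

The other S-polynomials (S(h_2,k_3), S(h_1,k_4), S(h_2,k_4), S(k_3,k_4)) all reduce to 0 modulo the current basis, so we have a Gröbner basis.
Inter-reduce: drop elements whose leading term is divisible by another's, tail-reduce, and make monic.
Reduced Gröbner basis: {a - 2/3*b**2 + 19/15*b - 3/5, b**3 - 19/10*b**2 + 2/5*b + 1/2}.

The bases are distinct; the ideals are different.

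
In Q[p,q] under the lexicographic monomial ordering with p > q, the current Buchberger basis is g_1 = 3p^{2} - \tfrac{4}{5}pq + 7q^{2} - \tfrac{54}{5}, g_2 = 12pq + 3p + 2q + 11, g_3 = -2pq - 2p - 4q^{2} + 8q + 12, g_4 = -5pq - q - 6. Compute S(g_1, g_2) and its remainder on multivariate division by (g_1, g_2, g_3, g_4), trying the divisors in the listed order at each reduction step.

lcm(LM(g_1), LM(g_2)) = p^{2}q.
S = (lcm/LT(g_1))·g_1 − (lcm/LT(g_2))·g_2 = -\tfrac{1}{4}p^{2} - \tfrac{4}{15}pq^{2} - \tfrac{1}{6}pq - \tfrac{11}{12}p + \tfrac{7}{3}q^{3} - \tfrac{18}{5}q.
Reduce S modulo (g_1, g_2, g_3, g_4) in that order:
  leading term p^{2}: subtract (-\tfrac{1}{12})·g_1 from -\tfrac{1}{4}p^{2} - \tfrac{4}{15}pq^{2} - \tfrac{1}{6}pq - \tfrac{11}{12}p + \tfrac{7}{3}q^{3} - \tfrac{18}{5}q → -\tfrac{4}{15}pq^{2} - \tfrac{7}{30}pq - \tfrac{11}{12}p + \tfrac{7}{3}q^{3} + \tfrac{7}{12}q^{2} - \tfrac{18}{5}q - \tfrac{9}{10}
  leading term pq^{2}: subtract (-\tfrac{1}{45}q)·g_2 from -\tfrac{4}{15}pq^{2} - \tfrac{7}{30}pq - \tfrac{11}{12}p + \tfrac{7}{3}q^{3} + \tfrac{7}{12}q^{2} - \tfrac{18}{5}q - \tfrac{9}{10} → -\tfrac{1}{6}pq - \tfrac{11}{12}p + \tfrac{7}{3}q^{3} + \tfrac{113}{180}q^{2} - \tfrac{151}{45}q - \tfrac{9}{10}
  leading term pq: subtract (-\tfrac{1}{72})·g_2 from -\tfrac{1}{6}pq - \tfrac{11}{12}p + \tfrac{7}{3}q^{3} + \tfrac{113}{180}q^{2} - \tfrac{151}{45}q - \tfrac{9}{10} → -\tfrac{7}{8}p + \tfrac{7}{3}q^{3} + \tfrac{113}{180}q^{2} - \tfrac{599}{180}q - \tfrac{269}{360}
  leading term p: no divisor's leading term divides it; move -\tfrac{7}{8}p to the remainder.
  leading term q^{3}: no divisor's leading term divides it; move \tfrac{7}{3}q^{3} to the remainder.
  leading term q^{2}: no divisor's leading term divides it; move \tfrac{113}{180}q^{2} to the remainder.
  leading term q: no divisor's leading term divides it; move -\tfrac{599}{180}q to the remainder.
  leading term 1: no divisor's leading term divides it; move -\tfrac{269}{360} to the remainder.
The remainder -\tfrac{7}{8}p + \tfrac{7}{3}q^{3} + \tfrac{113}{180}q^{2} - \tfrac{599}{180}q - \tfrac{269}{360} is nonzero, so it would be added as the next basis element.

S(g_1, g_2) = -\tfrac{1}{4}p^{2} - \tfrac{4}{15}pq^{2} - \tfrac{1}{6}pq - \tfrac{11}{12}p + \tfrac{7}{3}q^{3} - \tfrac{18}{5}q; remainder on division = -\tfrac{7}{8}p + \tfrac{7}{3}q^{3} + \tfrac{113}{180}q^{2} - \tfrac{599}{180}q - \tfrac{269}{360}.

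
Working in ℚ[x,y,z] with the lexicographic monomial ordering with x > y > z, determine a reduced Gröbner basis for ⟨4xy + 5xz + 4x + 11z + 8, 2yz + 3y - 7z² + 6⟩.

G = {xy + 5/4xz + x + 11/4z + 2, xz² + 23/38xz - 6/19x + 11/19z² + 49/38z + 12/19, yz + 3/2y - 7/2z² + 3}

f_1 = 4xy + 5xz + 4x + 11z + 8, LT = xy.
f_2 = 2yz + 3y - 7z² + 6, LT = yz.

S(f_1,f_2): lcm = xyz. S = -3/2xy + 19/4xz² + xz - 3x + 11/4z² + 2z.
  reduce S modulo (f_1, f_2):
  remainder 19/4xz² + 23/8xz - 3/2x + 11/4z² + 49/8z + 3 ≠ 0; add g_3 = 19/4xz² + 23/8xz - 3/2x + 11/4z² + 49/8z + 3 to the basis.

The other S-polynomials (S(f_1,g_3), S(f_2,g_3)) all reduce to 0 modulo the current basis, so we have a Gröbner basis.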